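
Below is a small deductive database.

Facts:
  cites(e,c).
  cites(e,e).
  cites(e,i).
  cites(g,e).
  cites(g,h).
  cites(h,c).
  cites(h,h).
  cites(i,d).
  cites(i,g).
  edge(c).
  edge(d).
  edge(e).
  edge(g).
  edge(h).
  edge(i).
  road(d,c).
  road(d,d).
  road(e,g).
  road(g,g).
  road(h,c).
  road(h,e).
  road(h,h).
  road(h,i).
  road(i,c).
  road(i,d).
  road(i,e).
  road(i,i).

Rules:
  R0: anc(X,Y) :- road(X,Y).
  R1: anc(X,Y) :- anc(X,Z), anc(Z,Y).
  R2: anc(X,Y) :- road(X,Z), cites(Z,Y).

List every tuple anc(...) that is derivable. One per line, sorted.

anc(d,c)
anc(d,d)
anc(e,c)
anc(e,d)
anc(e,e)
anc(e,g)
anc(e,h)
anc(e,i)
anc(g,c)
anc(g,d)
anc(g,e)
anc(g,g)
anc(g,h)
anc(g,i)
anc(h,c)
anc(h,d)
anc(h,e)
anc(h,g)
anc(h,h)
anc(h,i)
anc(i,c)
anc(i,d)
anc(i,e)
anc(i,g)
anc(i,h)
anc(i,i)

round 1: derive anc(d,c) via R0 from road(d,c)
round 1: derive anc(d,d) via R0 from road(d,d)
round 1: derive anc(e,g) via R0 from road(e,g)
round 1: derive anc(g,g) via R0 from road(g,g)
round 1: derive anc(h,c) via R0 from road(h,c)
round 1: derive anc(h,e) via R0 from road(h,e)
round 1: derive anc(h,h) via R0 from road(h,h)
round 1: derive anc(h,i) via R0 from road(h,i)
round 1: derive anc(i,c) via R0 from road(i,c)
round 1: derive anc(i,d) via R0 from road(i,d)
round 1: derive anc(i,e) via R0 from road(i,e)
round 1: derive anc(i,i) via R0 from road(i,i)
round 1: derive anc(e,e) via R2 from road(e,g), cites(g,e)
round 1: derive anc(e,h) via R2 from road(e,g), cites(g,h)
round 1: derive anc(g,e) via R2 from road(g,g), cites(g,e)
round 1: derive anc(g,h) via R2 from road(g,g), cites(g,h)
round 1: derive anc(h,d) via R2 from road(h,i), cites(i,d)
round 1: derive anc(h,g) via R2 from road(h,i), cites(i,g)
round 1: derive anc(i,g) via R2 from road(i,i), cites(i,g)
round 2: derive anc(e,c) via R1 from anc(e,h), anc(h,c)
round 2: derive anc(e,d) via R1 from anc(e,h), anc(h,d)
round 2: derive anc(e,i) via R1 from anc(e,h), anc(h,i)
round 2: derive anc(g,c) via R1 from anc(g,h), anc(h,c)
round 2: derive anc(g,d) via R1 from anc(g,h), anc(h,d)
round 2: derive anc(g,i) via R1 from anc(g,h), anc(h,i)
round 2: derive anc(i,h) via R1 from anc(i,e), anc(e,h)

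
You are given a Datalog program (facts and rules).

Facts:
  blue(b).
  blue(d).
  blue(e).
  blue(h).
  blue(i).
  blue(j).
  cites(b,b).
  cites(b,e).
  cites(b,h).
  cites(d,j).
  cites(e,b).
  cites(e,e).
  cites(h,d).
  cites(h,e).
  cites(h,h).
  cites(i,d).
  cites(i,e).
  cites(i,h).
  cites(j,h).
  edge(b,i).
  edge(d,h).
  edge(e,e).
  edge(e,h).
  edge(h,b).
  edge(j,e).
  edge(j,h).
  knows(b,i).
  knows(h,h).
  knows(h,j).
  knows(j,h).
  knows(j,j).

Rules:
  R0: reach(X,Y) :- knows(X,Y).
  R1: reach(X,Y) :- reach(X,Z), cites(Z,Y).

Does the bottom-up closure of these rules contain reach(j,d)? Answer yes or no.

round 1: derive reach(b,i) via R0 from knows(b,i)
round 1: derive reach(h,h) via R0 from knows(h,h)
round 1: derive reach(h,j) via R0 from knows(h,j)
round 1: derive reach(j,h) via R0 from knows(j,h)
round 1: derive reach(j,j) via R0 from knows(j,j)
round 2: derive reach(b,d) via R1 from reach(b,i), cites(i,d)
round 2: derive reach(b,e) via R1 from reach(b,i), cites(i,e)
round 2: derive reach(b,h) via R1 from reach(b,i), cites(i,h)
round 2: derive reach(h,d) via R1 from reach(h,h), cites(h,d)
round 2: derive reach(h,e) via R1 from reach(h,h), cites(h,e)
round 2: derive reach(j,d) via R1 from reach(j,h), cites(h,d)
round 2: derive reach(j,e) via R1 from reach(j,h), cites(h,e)
round 3: derive reach(b,b) via R1 from reach(b,e), cites(e,b)
round 3: derive reach(b,j) via R1 from reach(b,d), cites(d,j)
round 3: derive reach(h,b) via R1 from reach(h,e), cites(e,b)
round 3: derive reach(j,b) via R1 from reach(j,e), cites(e,b)

yes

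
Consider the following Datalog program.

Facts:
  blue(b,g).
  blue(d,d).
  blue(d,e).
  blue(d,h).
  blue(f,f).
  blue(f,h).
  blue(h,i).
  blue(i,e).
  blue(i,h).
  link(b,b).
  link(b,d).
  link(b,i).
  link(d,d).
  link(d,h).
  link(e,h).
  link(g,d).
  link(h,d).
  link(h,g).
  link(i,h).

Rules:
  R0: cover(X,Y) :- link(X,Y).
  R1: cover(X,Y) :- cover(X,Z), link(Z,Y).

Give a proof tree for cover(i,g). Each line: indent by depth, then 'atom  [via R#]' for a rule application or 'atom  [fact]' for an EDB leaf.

round 1: derive cover(b,b) via R0 from link(b,b)
round 1: derive cover(b,d) via R0 from link(b,d)
round 1: derive cover(b,i) via R0 from link(b,i)
round 1: derive cover(d,d) via R0 from link(d,d)
round 1: derive cover(d,h) via R0 from link(d,h)
round 1: derive cover(e,h) via R0 from link(e,h)
round 1: derive cover(g,d) via R0 from link(g,d)
round 1: derive cover(h,d) via R0 from link(h,d)
round 1: derive cover(h,g) via R0 from link(h,g)
round 1: derive cover(i,h) via R0 from link(i,h)
round 2: derive cover(b,h) via R1 from cover(b,d), link(d,h)
round 2: derive cover(d,g) via R1 from cover(d,h), link(h,g)
round 2: derive cover(e,d) via R1 from cover(e,h), link(h,d)
round 2: derive cover(e,g) via R1 from cover(e,h), link(h,g)
round 2: derive cover(g,h) via R1 from cover(g,d), link(d,h)
round 2: derive cover(h,h) via R1 from cover(h,d), link(d,h)
round 2: derive cover(i,d) via R1 from cover(i,h), link(h,d)
round 2: derive cover(i,g) via R1 from cover(i,h), link(h,g)
round 3: derive cover(b,g) via R1 from cover(b,h), link(h,g)
round 3: derive cover(g,g) via R1 from cover(g,h), link(h,g)

cover(i,g)  [via R1]
  cover(i,h)  [via R0]
    link(i,h)  [fact]
  link(h,g)  [fact]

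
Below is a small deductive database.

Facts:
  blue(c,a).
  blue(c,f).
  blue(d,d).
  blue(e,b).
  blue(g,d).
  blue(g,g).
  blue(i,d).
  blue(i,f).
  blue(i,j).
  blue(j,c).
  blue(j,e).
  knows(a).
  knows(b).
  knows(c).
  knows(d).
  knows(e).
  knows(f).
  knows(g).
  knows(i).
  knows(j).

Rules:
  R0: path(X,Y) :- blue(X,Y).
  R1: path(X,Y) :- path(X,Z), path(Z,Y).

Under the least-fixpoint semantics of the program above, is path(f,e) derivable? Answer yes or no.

no

round 1: derive path(c,a) via R0 from blue(c,a)
round 1: derive path(c,f) via R0 from blue(c,f)
round 1: derive path(d,d) via R0 from blue(d,d)
round 1: derive path(e,b) via R0 from blue(e,b)
round 1: derive path(g,d) via R0 from blue(g,d)
round 1: derive path(g,g) via R0 from blue(g,g)
round 1: derive path(i,d) via R0 from blue(i,d)
round 1: derive path(i,f) via R0 from blue(i,f)
round 1: derive path(i,j) via R0 from blue(i,j)
round 1: derive path(j,c) via R0 from blue(j,c)
round 1: derive path(j,e) via R0 from blue(j,e)
round 2: derive path(i,c) via R1 from path(i,j), path(j,c)
round 2: derive path(i,e) via R1 from path(i,j), path(j,e)
round 2: derive path(j,a) via R1 from path(j,c), path(c,a)
round 2: derive path(j,b) via R1 from path(j,e), path(e,b)
round 2: derive path(j,f) via R1 from path(j,c), path(c,f)
round 3: derive path(i,a) via R1 from path(i,c), path(c,a)
round 3: derive path(i,b) via R1 from path(i,e), path(e,b)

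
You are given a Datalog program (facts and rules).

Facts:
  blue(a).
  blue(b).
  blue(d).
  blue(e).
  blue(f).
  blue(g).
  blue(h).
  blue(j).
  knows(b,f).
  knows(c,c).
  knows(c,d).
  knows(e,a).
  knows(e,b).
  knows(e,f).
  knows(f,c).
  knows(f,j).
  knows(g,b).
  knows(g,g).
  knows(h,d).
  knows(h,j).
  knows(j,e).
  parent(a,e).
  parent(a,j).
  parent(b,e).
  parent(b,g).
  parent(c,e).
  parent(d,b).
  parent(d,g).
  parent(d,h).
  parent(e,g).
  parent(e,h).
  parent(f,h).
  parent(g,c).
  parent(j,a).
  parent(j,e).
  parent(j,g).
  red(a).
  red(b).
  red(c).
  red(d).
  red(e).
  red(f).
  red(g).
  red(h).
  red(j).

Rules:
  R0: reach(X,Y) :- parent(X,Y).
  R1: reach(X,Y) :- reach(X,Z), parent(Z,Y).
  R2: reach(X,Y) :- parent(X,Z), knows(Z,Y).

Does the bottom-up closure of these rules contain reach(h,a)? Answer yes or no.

round 1: derive reach(a,e) via R0 from parent(a,e)
round 1: derive reach(a,j) via R0 from parent(a,j)
round 1: derive reach(b,e) via R0 from parent(b,e)
round 1: derive reach(b,g) via R0 from parent(b,g)
round 1: derive reach(c,e) via R0 from parent(c,e)
round 1: derive reach(d,b) via R0 from parent(d,b)
round 1: derive reach(d,g) via R0 from parent(d,g)
round 1: derive reach(d,h) via R0 from parent(d,h)
round 1: derive reach(e,g) via R0 from parent(e,g)
round 1: derive reach(e,h) via R0 from parent(e,h)
round 1: derive reach(f,h) via R0 from parent(f,h)
round 1: derive reach(g,c) via R0 from parent(g,c)
round 1: derive reach(j,a) via R0 from parent(j,a)
round 1: derive reach(j,e) via R0 from parent(j,e)
round 1: derive reach(j,g) via R0 from parent(j,g)
round 1: derive reach(a,a) via R2 from parent(a,e), knows(e,a)
round 1: derive reach(a,b) via R2 from parent(a,e), knows(e,b)
round 1: derive reach(a,f) via R2 from parent(a,e), knows(e,f)
round 1: derive reach(b,a) via R2 from parent(b,e), knows(e,a)
round 1: derive reach(b,b) via R2 from parent(b,e), knows(e,b)
round 1: derive reach(b,f) via R2 from parent(b,e), knows(e,f)
round 1: derive reach(c,a) via R2 from parent(c,e), knows(e,a)
round 1: derive reach(c,b) via R2 from parent(c,e), knows(e,b)
round 1: derive reach(c,f) via R2 from parent(c,e), knows(e,f)
round 1: derive reach(d,d) via R2 from parent(d,h), knows(h,d)
round 1: derive reach(d,f) via R2 from parent(d,b), knows(b,f)
round 1: derive reach(d,j) via R2 from parent(d,h), knows(h,j)
round 1: derive reach(e,b) via R2 from parent(e,g), knows(g,b)
round 1: derive reach(e,d) via R2 from parent(e,h), knows(h,d)
round 1: derive reach(e,j) via R2 from parent(e,h), knows(h,j)
round 1: derive reach(f,d) via R2 from parent(f,h), knows(h,d)
round 1: derive reach(f,j) via R2 from parent(f,h), knows(h,j)
round 1: derive reach(g,d) via R2 from parent(g,c), knows(c,d)
round 1: derive reach(j,b) via R2 from parent(j,e), knows(e,b)
round 1: derive reach(j,f) via R2 from parent(j,e), knows(e,f)
round 2: derive reach(a,g) via R1 from reach(a,b), parent(b,g)
round 2: derive reach(a,h) via R1 from reach(a,e), parent(e,h)
round 2: derive reach(b,c) via R1 from reach(b,g), parent(g,c)
round 2: derive reach(b,h) via R1 from reach(b,e), parent(e,h)
round 2: derive reach(b,j) via R1 from reach(b,a), parent(a,j)
round 2: derive reach(c,g) via R1 from reach(c,b), parent(b,g)
round 2: derive reach(c,h) via R1 from reach(c,e), parent(e,h)
round 2: derive reach(c,j) via R1 from reach(c,a), parent(a,j)
round 2: derive reach(d,a) via R1 from reach(d,j), parent(j,a)
round 2: derive reach(d,c) via R1 from reach(d,g), parent(g,c)
round 2: derive reach(d,e) via R1 from reach(d,b), parent(b,e)
round 2: derive reach(e,a) via R1 from reach(e,j), parent(j,a)
round 2: derive reach(e,c) via R1 from reach(e,g), parent(g,c)
round 2: derive reach(e,e) via R1 from reach(e,b), parent(b,e)
round 2: derive reach(f,a) via R1 from reach(f,j), parent(j,a)
round 2: derive reach(f,b) via R1 from reach(f,d), parent(d,b)
round 2: derive reach(f,e) via R1 from reach(f,j), parent(j,e)
round 2: derive reach(f,g) via R1 from reach(f,d), parent(d,g)
round 2: derive reach(g,b) via R1 from reach(g,d), parent(d,b)
round 2: derive reach(g,e) via R1 from reach(g,c), parent(c,e)
round 2: derive reach(g,g) via R1 from reach(g,d), parent(d,g)
round 2: derive reach(g,h) via R1 from reach(g,d), parent(d,h)
round 2: derive reach(j,c) via R1 from reach(j,g), parent(g,c)
round 2: derive reach(j,h) via R1 from reach(j,e), parent(e,h)
round 2: derive reach(j,j) via R1 from reach(j,a), parent(a,j)
round 3: derive reach(a,c) via R1 from reach(a,g), parent(g,c)
round 3: derive reach(c,c) via R1 from reach(c,g), parent(g,c)
round 3: derive reach(f,c) via R1 from reach(f,g), parent(g,c)

no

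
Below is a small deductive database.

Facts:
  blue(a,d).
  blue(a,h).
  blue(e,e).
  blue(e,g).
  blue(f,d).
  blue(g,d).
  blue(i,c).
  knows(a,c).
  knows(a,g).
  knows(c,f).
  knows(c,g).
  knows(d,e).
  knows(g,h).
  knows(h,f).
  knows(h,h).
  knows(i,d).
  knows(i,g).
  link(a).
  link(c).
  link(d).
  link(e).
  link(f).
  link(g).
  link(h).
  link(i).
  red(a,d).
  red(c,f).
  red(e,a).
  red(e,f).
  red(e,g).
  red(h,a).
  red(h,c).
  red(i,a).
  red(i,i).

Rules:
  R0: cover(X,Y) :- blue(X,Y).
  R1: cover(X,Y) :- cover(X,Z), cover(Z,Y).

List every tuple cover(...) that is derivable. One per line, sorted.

cover(a,d)
cover(a,h)
cover(e,d)
cover(e,e)
cover(e,g)
cover(f,d)
cover(g,d)
cover(i,c)

round 1: derive cover(a,d) via R0 from blue(a,d)
round 1: derive cover(a,h) via R0 from blue(a,h)
round 1: derive cover(e,e) via R0 from blue(e,e)
round 1: derive cover(e,g) via R0 from blue(e,g)
round 1: derive cover(f,d) via R0 from blue(f,d)
round 1: derive cover(g,d) via R0 from blue(g,d)
round 1: derive cover(i,c) via R0 from blue(i,c)
round 2: derive cover(e,d) via R1 from cover(e,g), cover(g,d)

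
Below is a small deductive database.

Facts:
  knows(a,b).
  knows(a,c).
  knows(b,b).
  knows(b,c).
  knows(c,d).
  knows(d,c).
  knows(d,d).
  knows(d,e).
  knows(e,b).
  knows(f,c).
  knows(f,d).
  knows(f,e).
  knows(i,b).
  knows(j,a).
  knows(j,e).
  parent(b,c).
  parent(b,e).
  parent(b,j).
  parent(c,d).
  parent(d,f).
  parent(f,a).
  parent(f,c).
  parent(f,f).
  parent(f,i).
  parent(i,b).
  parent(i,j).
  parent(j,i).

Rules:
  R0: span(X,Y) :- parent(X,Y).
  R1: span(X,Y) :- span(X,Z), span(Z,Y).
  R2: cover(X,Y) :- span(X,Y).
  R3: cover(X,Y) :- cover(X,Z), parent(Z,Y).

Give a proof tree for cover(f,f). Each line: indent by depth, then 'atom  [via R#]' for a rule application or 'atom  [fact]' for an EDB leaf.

round 1: derive span(b,c) via R0 from parent(b,c)
round 1: derive span(b,e) via R0 from parent(b,e)
round 1: derive span(b,j) via R0 from parent(b,j)
round 1: derive span(c,d) via R0 from parent(c,d)
round 1: derive span(d,f) via R0 from parent(d,f)
round 1: derive span(f,a) via R0 from parent(f,a)
round 1: derive span(f,c) via R0 from parent(f,c)
round 1: derive span(f,f) via R0 from parent(f,f)
round 1: derive span(f,i) via R0 from parent(f,i)
round 1: derive span(i,b) via R0 from parent(i,b)
round 1: derive span(i,j) via R0 from parent(i,j)
round 1: derive span(j,i) via R0 from parent(j,i)
round 2: derive span(b,d) via R1 from span(b,c), span(c,d)
round 2: derive span(b,i) via R1 from span(b,j), span(j,i)
round 2: derive span(c,f) via R1 from span(c,d), span(d,f)
round 2: derive span(d,a) via R1 from span(d,f), span(f,a)
round 2: derive span(d,c) via R1 from span(d,f), span(f,c)
round 2: derive span(d,i) via R1 from span(d,f), span(f,i)
round 2: derive span(f,b) via R1 from span(f,i), span(i,b)
round 2: derive span(f,d) via R1 from span(f,c), span(c,d)
round 2: derive span(f,j) via R1 from span(f,i), span(i,j)
round 2: derive span(i,c) via R1 from span(i,b), span(b,c)
round 2: derive span(i,e) via R1 from span(i,b), span(b,e)
round 2: derive span(i,i) via R1 from span(i,j), span(j,i)
round 2: derive span(j,b) via R1 from span(j,i), span(i,b)
round 2: derive span(j,j) via R1 from span(j,i), span(i,j)
round 2: derive cover(b,c) via R2 from span(b,c)
round 2: derive cover(b,e) via R2 from span(b,e)
round 2: derive cover(b,j) via R2 from span(b,j)
round 2: derive cover(c,d) via R2 from span(c,d)
round 2: derive cover(d,f) via R2 from span(d,f)
round 2: derive cover(f,a) via R2 from span(f,a)
round 2: derive cover(f,c) via R2 from span(f,c)
round 2: derive cover(f,f) via R2 from span(f,f)
round 2: derive cover(f,i) via R2 from span(f,i)
round 2: derive cover(i,b) via R2 from span(i,b)
round 2: derive cover(i,j) via R2 from span(i,j)
round 2: derive cover(j,i) via R2 from span(j,i)
round 3: derive span(b,a) via R1 from span(b,d), span(d,a)
round 3: derive span(b,b) via R1 from span(b,i), span(i,b)
round 3: derive span(b,f) via R1 from span(b,c), span(c,f)
round 3: derive span(c,a) via R1 from span(c,d), span(d,a)
round 3: derive span(c,b) via R1 from span(c,f), span(f,b)
round 3: derive span(c,c) via R1 from span(c,d), span(d,c)
round 3: derive span(c,i) via R1 from span(c,d), span(d,i)
round 3: derive span(c,j) via R1 from span(c,f), span(f,j)
round 3: derive span(d,b) via R1 from span(d,f), span(f,b)
round 3: derive span(d,d) via R1 from span(d,c), span(c,d)
round 3: derive span(d,e) via R1 from span(d,i), span(i,e)
round 3: derive span(d,j) via R1 from span(d,f), span(f,j)
round 3: derive span(f,e) via R1 from span(f,b), span(b,e)
round 3: derive span(i,d) via R1 from span(i,b), span(b,d)
round 3: derive span(i,f) via R1 from span(i,c), span(c,f)
round 3: derive span(j,c) via R1 from span(j,b), span(b,c)
round 3: derive span(j,d) via R1 from span(j,b), span(b,d)
round 3: derive span(j,e) via R1 from span(j,b), span(b,e)
round 3: derive cover(b,d) via R2 from span(b,d)
round 3: derive cover(b,i) via R2 from span(b,i)
round 3: derive cover(c,f) via R2 from span(c,f)
round 3: derive cover(d,a) via R2 from span(d,a)
round 3: derive cover(d,c) via R2 from span(d,c)
round 3: derive cover(d,i) via R2 from span(d,i)
round 3: derive cover(f,b) via R2 from span(f,b)
round 3: derive cover(f,d) via R2 from span(f,d)
round 3: derive cover(f,j) via R2 from span(f,j)
round 3: derive cover(i,c) via R2 from span(i,c)
round 3: derive cover(i,e) via R2 from span(i,e)
round 3: derive cover(i,i) via R2 from span(i,i)
round 3: derive cover(j,b) via R2 from span(j,b)
round 3: derive cover(j,j) via R2 from span(j,j)
round 4: derive span(c,e) via R1 from span(c,b), span(b,e)
round 4: derive span(i,a) via R1 from span(i,b), span(b,a)
round 4: derive span(j,a) via R1 from span(j,b), span(b,a)
round 4: derive span(j,f) via R1 from span(j,b), span(b,f)
round 4: derive cover(b,a) via R2 from span(b,a)
round 4: derive cover(b,b) via R2 from span(b,b)
round 4: derive cover(b,f) via R2 from span(b,f)
round 4: derive cover(c,a) via R2 from span(c,a)
round 4: derive cover(c,b) via R2 from span(c,b)
round 4: derive cover(c,c) via R2 from span(c,c)
round 4: derive cover(c,i) via R2 from span(c,i)
round 4: derive cover(c,j) via R2 from span(c,j)
round 4: derive cover(d,b) via R2 from span(d,b)
round 4: derive cover(d,d) via R2 from span(d,d)
round 4: derive cover(d,e) via R2 from span(d,e)
round 4: derive cover(d,j) via R2 from span(d,j)
round 4: derive cover(f,e) via R2 from span(f,e)
round 4: derive cover(i,d) via R2 from span(i,d)
round 4: derive cover(i,f) via R2 from span(i,f)
round 4: derive cover(j,c) via R2 from span(j,c)
round 4: derive cover(j,d) via R2 from span(j,d)
round 4: derive cover(j,e) via R2 from span(j,e)
round 5: derive cover(c,e) via R2 from span(c,e)
round 5: derive cover(i,a) via R2 from span(i,a)
round 5: derive cover(j,a) via R2 from span(j,a)
round 5: derive cover(j,f) via R2 from span(j,f)

cover(f,f)  [via R2]
  span(f,f)  [via R0]
    parent(f,f)  [fact]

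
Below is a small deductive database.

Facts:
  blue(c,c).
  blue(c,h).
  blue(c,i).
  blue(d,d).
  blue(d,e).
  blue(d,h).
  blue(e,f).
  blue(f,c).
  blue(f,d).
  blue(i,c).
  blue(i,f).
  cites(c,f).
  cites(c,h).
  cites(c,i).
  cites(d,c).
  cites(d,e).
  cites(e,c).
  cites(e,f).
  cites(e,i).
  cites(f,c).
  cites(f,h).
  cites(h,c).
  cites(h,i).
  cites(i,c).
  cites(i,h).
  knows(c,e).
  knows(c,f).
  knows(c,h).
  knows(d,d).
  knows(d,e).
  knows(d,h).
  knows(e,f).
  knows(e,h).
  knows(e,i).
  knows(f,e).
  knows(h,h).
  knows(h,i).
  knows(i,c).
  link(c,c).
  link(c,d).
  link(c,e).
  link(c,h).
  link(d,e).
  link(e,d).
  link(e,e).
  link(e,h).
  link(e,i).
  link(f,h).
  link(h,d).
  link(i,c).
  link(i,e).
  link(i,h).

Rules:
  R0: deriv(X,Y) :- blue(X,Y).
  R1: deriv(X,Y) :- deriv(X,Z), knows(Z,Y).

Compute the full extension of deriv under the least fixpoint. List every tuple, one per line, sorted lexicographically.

deriv(c,c)
deriv(c,e)
deriv(c,f)
deriv(c,h)
deriv(c,i)
deriv(d,c)
deriv(d,d)
deriv(d,e)
deriv(d,f)
deriv(d,h)
deriv(d,i)
deriv(e,c)
deriv(e,e)
deriv(e,f)
deriv(e,h)
deriv(e,i)
deriv(f,c)
deriv(f,d)
deriv(f,e)
deriv(f,f)
deriv(f,h)
deriv(f,i)
deriv(i,c)
deriv(i,e)
deriv(i,f)
deriv(i,h)
deriv(i,i)

round 1: derive deriv(c,c) via R0 from blue(c,c)
round 1: derive deriv(c,h) via R0 from blue(c,h)
round 1: derive deriv(c,i) via R0 from blue(c,i)
round 1: derive deriv(d,d) via R0 from blue(d,d)
round 1: derive deriv(d,e) via R0 from blue(d,e)
round 1: derive deriv(d,h) via R0 from blue(d,h)
round 1: derive deriv(e,f) via R0 from blue(e,f)
round 1: derive deriv(f,c) via R0 from blue(f,c)
round 1: derive deriv(f,d) via R0 from blue(f,d)
round 1: derive deriv(i,c) via R0 from blue(i,c)
round 1: derive deriv(i,f) via R0 from blue(i,f)
round 2: derive deriv(c,e) via R1 from deriv(c,c), knows(c,e)
round 2: derive deriv(c,f) via R1 from deriv(c,c), knows(c,f)
round 2: derive deriv(d,f) via R1 from deriv(d,e), knows(e,f)
round 2: derive deriv(d,i) via R1 from deriv(d,e), knows(e,i)
round 2: derive deriv(e,e) via R1 from deriv(e,f), knows(f,e)
round 2: derive deriv(f,e) via R1 from deriv(f,c), knows(c,e)
round 2: derive deriv(f,f) via R1 from deriv(f,c), knows(c,f)
round 2: derive deriv(f,h) via R1 from deriv(f,c), knows(c,h)
round 2: derive deriv(i,e) via R1 from deriv(i,c), knows(c,e)
round 2: derive deriv(i,h) via R1 from deriv(i,c), knows(c,h)
round 3: derive deriv(d,c) via R1 from deriv(d,i), knows(i,c)
round 3: derive deriv(e,h) via R1 from deriv(e,e), knows(e,h)
round 3: derive deriv(e,i) via R1 from deriv(e,e), knows(e,i)
round 3: derive deriv(f,i) via R1 from deriv(f,e), knows(e,i)
round 3: derive deriv(i,i) via R1 from deriv(i,e), knows(e,i)
round 4: derive deriv(e,c) via R1 from deriv(e,i), knows(i,c)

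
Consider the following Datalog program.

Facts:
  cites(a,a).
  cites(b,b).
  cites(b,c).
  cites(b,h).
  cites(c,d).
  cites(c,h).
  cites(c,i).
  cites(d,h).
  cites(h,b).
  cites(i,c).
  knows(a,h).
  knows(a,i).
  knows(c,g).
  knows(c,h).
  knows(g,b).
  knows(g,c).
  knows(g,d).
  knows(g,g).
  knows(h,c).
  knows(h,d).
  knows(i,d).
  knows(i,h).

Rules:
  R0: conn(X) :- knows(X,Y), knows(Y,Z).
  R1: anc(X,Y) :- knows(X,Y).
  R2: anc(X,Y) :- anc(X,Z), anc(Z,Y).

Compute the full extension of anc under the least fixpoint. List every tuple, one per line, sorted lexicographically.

anc(a,b)
anc(a,c)
anc(a,d)
anc(a,g)
anc(a,h)
anc(a,i)
anc(c,b)
anc(c,c)
anc(c,d)
anc(c,g)
anc(c,h)
anc(g,b)
anc(g,c)
anc(g,d)
anc(g,g)
anc(g,h)
anc(h,b)
anc(h,c)
anc(h,d)
anc(h,g)
anc(h,h)
anc(i,b)
anc(i,c)
anc(i,d)
anc(i,g)
anc(i,h)

round 1: derive anc(a,h) via R1 from knows(a,h)
round 1: derive anc(a,i) via R1 from knows(a,i)
round 1: derive anc(c,g) via R1 from knows(c,g)
round 1: derive anc(c,h) via R1 from knows(c,h)
round 1: derive anc(g,b) via R1 from knows(g,b)
round 1: derive anc(g,c) via R1 from knows(g,c)
round 1: derive anc(g,d) via R1 from knows(g,d)
round 1: derive anc(g,g) via R1 from knows(g,g)
round 1: derive anc(h,c) via R1 from knows(h,c)
round 1: derive anc(h,d) via R1 from knows(h,d)
round 1: derive anc(i,d) via R1 from knows(i,d)
round 1: derive anc(i,h) via R1 from knows(i,h)
round 2: derive anc(a,c) via R2 from anc(a,h), anc(h,c)
round 2: derive anc(a,d) via R2 from anc(a,h), anc(h,d)
round 2: derive anc(c,b) via R2 from anc(c,g), anc(g,b)
round 2: derive anc(c,c) via R2 from anc(c,g), anc(g,c)
round 2: derive anc(c,d) via R2 from anc(c,g), anc(g,d)
round 2: derive anc(g,h) via R2 from anc(g,c), anc(c,h)
round 2: derive anc(h,g) via R2 from anc(h,c), anc(c,g)
round 2: derive anc(h,h) via R2 from anc(h,c), anc(c,h)
round 2: derive anc(i,c) via R2 from anc(i,h), anc(h,c)
round 3: derive anc(a,b) via R2 from anc(a,c), anc(c,b)
round 3: derive anc(a,g) via R2 from anc(a,c), anc(c,g)
round 3: derive anc(h,b) via R2 from anc(h,c), anc(c,b)
round 3: derive anc(i,b) via R2 from anc(i,c), anc(c,b)
round 3: derive anc(i,g) via R2 from anc(i,c), anc(c,g)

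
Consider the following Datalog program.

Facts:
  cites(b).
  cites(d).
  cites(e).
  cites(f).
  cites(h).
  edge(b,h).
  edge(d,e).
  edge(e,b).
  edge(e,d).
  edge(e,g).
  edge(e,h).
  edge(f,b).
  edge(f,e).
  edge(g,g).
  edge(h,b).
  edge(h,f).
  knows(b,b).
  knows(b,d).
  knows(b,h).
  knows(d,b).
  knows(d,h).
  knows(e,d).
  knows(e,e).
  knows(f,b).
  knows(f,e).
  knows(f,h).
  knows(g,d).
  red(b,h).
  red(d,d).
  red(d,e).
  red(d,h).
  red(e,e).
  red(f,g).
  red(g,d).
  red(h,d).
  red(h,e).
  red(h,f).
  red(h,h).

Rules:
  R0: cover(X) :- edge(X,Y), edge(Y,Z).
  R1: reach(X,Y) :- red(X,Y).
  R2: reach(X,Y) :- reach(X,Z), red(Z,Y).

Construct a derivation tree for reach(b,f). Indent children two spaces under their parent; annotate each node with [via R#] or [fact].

reach(b,f)  [via R2]
  reach(b,h)  [via R1]
    red(b,h)  [fact]
  red(h,f)  [fact]

round 1: derive reach(b,h) via R1 from red(b,h)
round 1: derive reach(d,d) via R1 from red(d,d)
round 1: derive reach(d,e) via R1 from red(d,e)
round 1: derive reach(d,h) via R1 from red(d,h)
round 1: derive reach(e,e) via R1 from red(e,e)
round 1: derive reach(f,g) via R1 from red(f,g)
round 1: derive reach(g,d) via R1 from red(g,d)
round 1: derive reach(h,d) via R1 from red(h,d)
round 1: derive reach(h,e) via R1 from red(h,e)
round 1: derive reach(h,f) via R1 from red(h,f)
round 1: derive reach(h,h) via R1 from red(h,h)
round 2: derive reach(b,d) via R2 from reach(b,h), red(h,d)
round 2: derive reach(b,e) via R2 from reach(b,h), red(h,e)
round 2: derive reach(b,f) via R2 from reach(b,h), red(h,f)
round 2: derive reach(d,f) via R2 from reach(d,h), red(h,f)
round 2: derive reach(f,d) via R2 from reach(f,g), red(g,d)
round 2: derive reach(g,e) via R2 from reach(g,d), red(d,e)
round 2: derive reach(g,h) via R2 from reach(g,d), red(d,h)
round 2: derive reach(h,g) via R2 from reach(h,f), red(f,g)
round 3: derive reach(b,g) via R2 from reach(b,f), red(f,g)
round 3: derive reach(d,g) via R2 from reach(d,f), red(f,g)
round 3: derive reach(f,e) via R2 from reach(f,d), red(d,e)
round 3: derive reach(f,h) via R2 from reach(f,d), red(d,h)
round 3: derive reach(g,f) via R2 from reach(g,h), red(h,f)
round 4: derive reach(f,f) via R2 from reach(f,h), red(h,f)
round 4: derive reach(g,g) via R2 from reach(g,f), red(f,g)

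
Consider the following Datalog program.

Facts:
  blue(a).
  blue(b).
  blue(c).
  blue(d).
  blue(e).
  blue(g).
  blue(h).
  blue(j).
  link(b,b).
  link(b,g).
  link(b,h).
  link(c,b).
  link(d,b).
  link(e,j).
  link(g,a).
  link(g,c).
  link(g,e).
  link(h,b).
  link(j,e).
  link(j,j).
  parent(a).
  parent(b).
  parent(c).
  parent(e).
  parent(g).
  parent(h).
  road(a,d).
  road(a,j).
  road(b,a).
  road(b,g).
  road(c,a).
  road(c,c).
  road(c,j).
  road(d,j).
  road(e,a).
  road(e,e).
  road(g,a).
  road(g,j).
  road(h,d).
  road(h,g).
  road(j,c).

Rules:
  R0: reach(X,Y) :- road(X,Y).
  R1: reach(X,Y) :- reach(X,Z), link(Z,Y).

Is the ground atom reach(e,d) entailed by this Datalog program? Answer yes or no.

no

round 1: derive reach(a,d) via R0 from road(a,d)
round 1: derive reach(a,j) via R0 from road(a,j)
round 1: derive reach(b,a) via R0 from road(b,a)
round 1: derive reach(b,g) via R0 from road(b,g)
round 1: derive reach(c,a) via R0 from road(c,a)
round 1: derive reach(c,c) via R0 from road(c,c)
round 1: derive reach(c,j) via R0 from road(c,j)
round 1: derive reach(d,j) via R0 from road(d,j)
round 1: derive reach(e,a) via R0 from road(e,a)
round 1: derive reach(e,e) via R0 from road(e,e)
round 1: derive reach(g,a) via R0 from road(g,a)
round 1: derive reach(g,j) via R0 from road(g,j)
round 1: derive reach(h,d) via R0 from road(h,d)
round 1: derive reach(h,g) via R0 from road(h,g)
round 1: derive reach(j,c) via R0 from road(j,c)
round 2: derive reach(a,b) via R1 from reach(a,d), link(d,b)
round 2: derive reach(a,e) via R1 from reach(a,j), link(j,e)
round 2: derive reach(b,c) via R1 from reach(b,g), link(g,c)
round 2: derive reach(b,e) via R1 from reach(b,g), link(g,e)
round 2: derive reach(c,b) via R1 from reach(c,c), link(c,b)
round 2: derive reach(c,e) via R1 from reach(c,j), link(j,e)
round 2: derive reach(d,e) via R1 from reach(d,j), link(j,e)
round 2: derive reach(e,j) via R1 from reach(e,e), link(e,j)
round 2: derive reach(g,e) via R1 from reach(g,j), link(j,e)
round 2: derive reach(h,a) via R1 from reach(h,g), link(g,a)
round 2: derive reach(h,b) via R1 from reach(h,d), link(d,b)
round 2: derive reach(h,c) via R1 from reach(h,g), link(g,c)
round 2: derive reach(h,e) via R1 from reach(h,g), link(g,e)
round 2: derive reach(j,b) via R1 from reach(j,c), link(c,b)
round 3: derive reach(a,g) via R1 from reach(a,b), link(b,g)
round 3: derive reach(a,h) via R1 from reach(a,b), link(b,h)
round 3: derive reach(b,b) via R1 from reach(b,c), link(c,b)
round 3: derive reach(b,j) via R1 from reach(b,e), link(e,j)
round 3: derive reach(c,g) via R1 from reach(c,b), link(b,g)
round 3: derive reach(c,h) via R1 from reach(c,b), link(b,h)
round 3: derive reach(h,h) via R1 from reach(h,b), link(b,h)
round 3: derive reach(h,j) via R1 from reach(h,e), link(e,j)
round 3: derive reach(j,g) via R1 from reach(j,b), link(b,g)
round 3: derive reach(j,h) via R1 from reach(j,b), link(b,h)
round 4: derive reach(a,a) via R1 from reach(a,g), link(g,a)
round 4: derive reach(a,c) via R1 from reach(a,g), link(g,c)
round 4: derive reach(b,h) via R1 from reach(b,b), link(b,h)
round 4: derive reach(j,a) via R1 from reach(j,g), link(g,a)
round 4: derive reach(j,e) via R1 from reach(j,g), link(g,e)
round 5: derive reach(j,j) via R1 from reach(j,e), link(e,j)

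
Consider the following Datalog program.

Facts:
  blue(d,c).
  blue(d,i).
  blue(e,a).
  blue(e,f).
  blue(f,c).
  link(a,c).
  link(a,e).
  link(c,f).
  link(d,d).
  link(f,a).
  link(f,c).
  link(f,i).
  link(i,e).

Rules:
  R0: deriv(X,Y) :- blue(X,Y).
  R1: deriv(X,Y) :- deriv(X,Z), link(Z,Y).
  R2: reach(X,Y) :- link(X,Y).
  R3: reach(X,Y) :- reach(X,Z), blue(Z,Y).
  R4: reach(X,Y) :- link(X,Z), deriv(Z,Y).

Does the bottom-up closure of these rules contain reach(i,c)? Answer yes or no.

yes

round 1: derive deriv(d,c) via R0 from blue(d,c)
round 1: derive deriv(d,i) via R0 from blue(d,i)
round 1: derive deriv(e,a) via R0 from blue(e,a)
round 1: derive deriv(e,f) via R0 from blue(e,f)
round 1: derive deriv(f,c) via R0 from blue(f,c)
round 1: derive reach(a,c) via R2 from link(a,c)
round 1: derive reach(a,e) via R2 from link(a,e)
round 1: derive reach(c,f) via R2 from link(c,f)
round 1: derive reach(d,d) via R2 from link(d,d)
round 1: derive reach(f,a) via R2 from link(f,a)
round 1: derive reach(f,c) via R2 from link(f,c)
round 1: derive reach(f,i) via R2 from link(f,i)
round 1: derive reach(i,e) via R2 from link(i,e)
round 2: derive deriv(d,e) via R1 from deriv(d,i), link(i,e)
round 2: derive deriv(d,f) via R1 from deriv(d,c), link(c,f)
round 2: derive deriv(e,c) via R1 from deriv(e,a), link(a,c)
round 2: derive deriv(e,e) via R1 from deriv(e,a), link(a,e)
round 2: derive deriv(e,i) via R1 from deriv(e,f), link(f,i)
round 2: derive deriv(f,f) via R1 from deriv(f,c), link(c,f)
round 2: derive reach(a,a) via R3 from reach(a,e), blue(e,a)
round 2: derive reach(a,f) via R3 from reach(a,e), blue(e,f)
round 2: derive reach(c,c) via R3 from reach(c,f), blue(f,c)
round 2: derive reach(d,c) via R3 from reach(d,d), blue(d,c)
round 2: derive reach(d,i) via R3 from reach(d,d), blue(d,i)
round 2: derive reach(i,a) via R3 from reach(i,e), blue(e,a)
round 2: derive reach(i,f) via R3 from reach(i,e), blue(e,f)
round 3: derive deriv(d,a) via R1 from deriv(d,f), link(f,a)
round 3: derive deriv(f,a) via R1 from deriv(f,f), link(f,a)
round 3: derive deriv(f,i) via R1 from deriv(f,f), link(f,i)
round 3: derive reach(i,c) via R3 from reach(i,f), blue(f,c)
round 3: derive reach(a,i) via R4 from link(a,e), deriv(e,i)
round 3: derive reach(d,e) via R4 from link(d,d), deriv(d,e)
round 3: derive reach(d,f) via R4 from link(d,d), deriv(d,f)
round 3: derive reach(i,i) via R4 from link(i,e), deriv(e,i)
round 4: derive deriv(f,e) via R1 from deriv(f,a), link(a,e)
round 4: derive reach(d,a) via R3 from reach(d,e), blue(e,a)
round 4: derive reach(c,a) via R4 from link(c,f), deriv(f,a)
round 4: derive reach(c,i) via R4 from link(c,f), deriv(f,i)
round 5: derive reach(c,e) via R4 from link(c,f), deriv(f,e)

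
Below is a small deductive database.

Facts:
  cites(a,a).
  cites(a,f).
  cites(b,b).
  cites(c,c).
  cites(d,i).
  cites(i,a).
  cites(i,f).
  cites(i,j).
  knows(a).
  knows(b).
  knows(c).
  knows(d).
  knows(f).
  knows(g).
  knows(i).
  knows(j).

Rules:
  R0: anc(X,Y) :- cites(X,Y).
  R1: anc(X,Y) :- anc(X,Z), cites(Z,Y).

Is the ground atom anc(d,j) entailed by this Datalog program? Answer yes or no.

yes

round 1: derive anc(a,a) via R0 from cites(a,a)
round 1: derive anc(a,f) via R0 from cites(a,f)
round 1: derive anc(b,b) via R0 from cites(b,b)
round 1: derive anc(c,c) via R0 from cites(c,c)
round 1: derive anc(d,i) via R0 from cites(d,i)
round 1: derive anc(i,a) via R0 from cites(i,a)
round 1: derive anc(i,f) via R0 from cites(i,f)
round 1: derive anc(i,j) via R0 from cites(i,j)
round 2: derive anc(d,a) via R1 from anc(d,i), cites(i,a)
round 2: derive anc(d,f) via R1 from anc(d,i), cites(i,f)
round 2: derive anc(d,j) via R1 from anc(d,i), cites(i,j)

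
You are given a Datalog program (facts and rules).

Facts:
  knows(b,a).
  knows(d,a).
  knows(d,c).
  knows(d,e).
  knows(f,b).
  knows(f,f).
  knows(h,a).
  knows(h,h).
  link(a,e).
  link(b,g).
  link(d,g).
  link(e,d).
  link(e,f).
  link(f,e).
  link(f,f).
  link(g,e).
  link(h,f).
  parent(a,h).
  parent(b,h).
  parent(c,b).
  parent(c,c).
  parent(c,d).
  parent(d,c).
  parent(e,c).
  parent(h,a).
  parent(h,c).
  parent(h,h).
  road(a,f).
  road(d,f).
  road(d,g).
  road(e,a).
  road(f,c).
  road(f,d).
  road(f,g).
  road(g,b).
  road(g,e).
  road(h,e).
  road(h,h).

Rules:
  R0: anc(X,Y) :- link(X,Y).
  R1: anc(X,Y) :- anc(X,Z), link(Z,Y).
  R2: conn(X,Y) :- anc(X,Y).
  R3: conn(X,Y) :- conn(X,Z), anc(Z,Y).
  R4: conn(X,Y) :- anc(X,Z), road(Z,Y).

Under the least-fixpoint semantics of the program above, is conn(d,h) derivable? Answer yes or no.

no

round 1: derive anc(a,e) via R0 from link(a,e)
round 1: derive anc(b,g) via R0 from link(b,g)
round 1: derive anc(d,g) via R0 from link(d,g)
round 1: derive anc(e,d) via R0 from link(e,d)
round 1: derive anc(e,f) via R0 from link(e,f)
round 1: derive anc(f,e) via R0 from link(f,e)
round 1: derive anc(f,f) via R0 from link(f,f)
round 1: derive anc(g,e) via R0 from link(g,e)
round 1: derive anc(h,f) via R0 from link(h,f)
round 2: derive anc(a,d) via R1 from anc(a,e), link(e,d)
round 2: derive anc(a,f) via R1 from anc(a,e), link(e,f)
round 2: derive anc(b,e) via R1 from anc(b,g), link(g,e)
round 2: derive anc(d,e) via R1 from anc(d,g), link(g,e)
round 2: derive anc(e,e) via R1 from anc(e,f), link(f,e)
round 2: derive anc(e,g) via R1 from anc(e,d), link(d,g)
round 2: derive anc(f,d) via R1 from anc(f,e), link(e,d)
round 2: derive anc(g,d) via R1 from anc(g,e), link(e,d)
round 2: derive anc(g,f) via R1 from anc(g,e), link(e,f)
round 2: derive anc(h,e) via R1 from anc(h,f), link(f,e)
round 2: derive conn(a,e) via R2 from anc(a,e)
round 2: derive conn(b,g) via R2 from anc(b,g)
round 2: derive conn(d,g) via R2 from anc(d,g)
round 2: derive conn(e,d) via R2 from anc(e,d)
round 2: derive conn(e,f) via R2 from anc(e,f)
round 2: derive conn(f,e) via R2 from anc(f,e)
round 2: derive conn(f,f) via R2 from anc(f,f)
round 2: derive conn(g,e) via R2 from anc(g,e)
round 2: derive conn(h,f) via R2 from anc(h,f)
round 2: derive conn(a,a) via R4 from anc(a,e), road(e,a)
round 2: derive conn(b,b) via R4 from anc(b,g), road(g,b)
round 2: derive conn(b,e) via R4 from anc(b,g), road(g,e)
round 2: derive conn(d,b) via R4 from anc(d,g), road(g,b)
round 2: derive conn(d,e) via R4 from anc(d,g), road(g,e)
round 2: derive conn(e,c) via R4 from anc(e,f), road(f,c)
round 2: derive conn(e,g) via R4 from anc(e,d), road(d,g)
round 2: derive conn(f,a) via R4 from anc(f,e), road(e,a)
round 2: derive conn(f,c) via R4 from anc(f,f), road(f,c)
round 2: derive conn(f,d) via R4 from anc(f,f), road(f,d)
round 2: derive conn(f,g) via R4 from anc(f,f), road(f,g)
round 2: derive conn(g,a) via R4 from anc(g,e), road(e,a)
round 2: derive conn(h,c) via R4 from anc(h,f), road(f,c)
round 2: derive conn(h,d) via R4 from anc(h,f), road(f,d)
round 2: derive conn(h,g) via R4 from anc(h,f), road(f,g)
round 3: derive anc(a,g) via R1 from anc(a,d), link(d,g)
round 3: derive anc(b,d) via R1 from anc(b,e), link(e,d)
round 3: derive anc(b,f) via R1 from anc(b,e), link(e,f)
round 3: derive anc(d,d) via R1 from anc(d,e), link(e,d)
round 3: derive anc(d,f) via R1 from anc(d,e), link(e,f)
round 3: derive anc(f,g) via R1 from anc(f,d), link(d,g)
round 3: derive anc(g,g) via R1 from anc(g,d), link(d,g)
round 3: derive anc(h,d) via R1 from anc(h,e), link(e,d)
round 3: derive conn(a,d) via R2 from anc(a,d)
round 3: derive conn(a,f) via R2 from anc(a,f)
round 3: derive conn(e,e) via R2 from anc(e,e)
round 3: derive conn(g,d) via R2 from anc(g,d)
round 3: derive conn(g,f) via R2 from anc(g,f)
round 3: derive conn(h,e) via R2 from anc(h,e)
round 3: derive conn(a,g) via R3 from conn(a,e), anc(e,g)
round 3: derive conn(b,d) via R3 from conn(b,e), anc(e,d)
round 3: derive conn(b,f) via R3 from conn(b,e), anc(e,f)
round 3: derive conn(d,d) via R3 from conn(d,e), anc(e,d)
round 3: derive conn(d,f) via R3 from conn(d,e), anc(e,f)
round 3: derive conn(g,g) via R3 from conn(g,e), anc(e,g)
round 3: derive conn(a,c) via R4 from anc(a,f), road(f,c)
round 3: derive conn(b,a) via R4 from anc(b,e), road(e,a)
round 3: derive conn(d,a) via R4 from anc(d,e), road(e,a)
round 3: derive conn(e,a) via R4 from anc(e,e), road(e,a)
round 3: derive conn(e,b) via R4 from anc(e,g), road(g,b)
round 3: derive conn(g,c) via R4 from anc(g,f), road(f,c)
round 3: derive conn(h,a) via R4 from anc(h,e), road(e,a)
round 4: derive anc(h,g) via R1 from anc(h,d), link(d,g)
round 4: derive conn(a,b) via R4 from anc(a,g), road(g,b)
round 4: derive conn(b,c) via R4 from anc(b,f), road(f,c)
round 4: derive conn(d,c) via R4 from anc(d,f), road(f,c)
round 4: derive conn(f,b) via R4 from anc(f,g), road(g,b)
round 4: derive conn(g,b) via R4 from anc(g,g), road(g,b)
round 5: derive conn(h,b) via R4 from anc(h,g), road(g,b)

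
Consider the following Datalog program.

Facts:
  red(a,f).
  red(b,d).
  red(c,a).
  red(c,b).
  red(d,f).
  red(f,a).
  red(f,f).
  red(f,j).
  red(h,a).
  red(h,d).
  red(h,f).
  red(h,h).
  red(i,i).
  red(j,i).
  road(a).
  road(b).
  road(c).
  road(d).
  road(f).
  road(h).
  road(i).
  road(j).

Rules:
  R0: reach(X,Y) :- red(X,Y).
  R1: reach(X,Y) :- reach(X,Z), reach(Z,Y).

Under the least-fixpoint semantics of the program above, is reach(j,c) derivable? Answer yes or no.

no

round 1: derive reach(a,f) via R0 from red(a,f)
round 1: derive reach(b,d) via R0 from red(b,d)
round 1: derive reach(c,a) via R0 from red(c,a)
round 1: derive reach(c,b) via R0 from red(c,b)
round 1: derive reach(d,f) via R0 from red(d,f)
round 1: derive reach(f,a) via R0 from red(f,a)
round 1: derive reach(f,f) via R0 from red(f,f)
round 1: derive reach(f,j) via R0 from red(f,j)
round 1: derive reach(h,a) via R0 from red(h,a)
round 1: derive reach(h,d) via R0 from red(h,d)
round 1: derive reach(h,f) via R0 from red(h,f)
round 1: derive reach(h,h) via R0 from red(h,h)
round 1: derive reach(i,i) via R0 from red(i,i)
round 1: derive reach(j,i) via R0 from red(j,i)
round 2: derive reach(a,a) via R1 from reach(a,f), reach(f,a)
round 2: derive reach(a,j) via R1 from reach(a,f), reach(f,j)
round 2: derive reach(b,f) via R1 from reach(b,d), reach(d,f)
round 2: derive reach(c,d) via R1 from reach(c,b), reach(b,d)
round 2: derive reach(c,f) via R1 from reach(c,a), reach(a,f)
round 2: derive reach(d,a) via R1 from reach(d,f), reach(f,a)
round 2: derive reach(d,j) via R1 from reach(d,f), reach(f,j)
round 2: derive reach(f,i) via R1 from reach(f,j), reach(j,i)
round 2: derive reach(h,j) via R1 from reach(h,f), reach(f,j)
round 3: derive reach(a,i) via R1 from reach(a,f), reach(f,i)
round 3: derive reach(b,a) via R1 from reach(b,d), reach(d,a)
round 3: derive reach(b,i) via R1 from reach(b,f), reach(f,i)
round 3: derive reach(b,j) via R1 from reach(b,d), reach(d,j)
round 3: derive reach(c,i) via R1 from reach(c,f), reach(f,i)
round 3: derive reach(c,j) via R1 from reach(c,a), reach(a,j)
round 3: derive reach(d,i) via R1 from reach(d,f), reach(f,i)
round 3: derive reach(h,i) via R1 from reach(h,f), reach(f,i)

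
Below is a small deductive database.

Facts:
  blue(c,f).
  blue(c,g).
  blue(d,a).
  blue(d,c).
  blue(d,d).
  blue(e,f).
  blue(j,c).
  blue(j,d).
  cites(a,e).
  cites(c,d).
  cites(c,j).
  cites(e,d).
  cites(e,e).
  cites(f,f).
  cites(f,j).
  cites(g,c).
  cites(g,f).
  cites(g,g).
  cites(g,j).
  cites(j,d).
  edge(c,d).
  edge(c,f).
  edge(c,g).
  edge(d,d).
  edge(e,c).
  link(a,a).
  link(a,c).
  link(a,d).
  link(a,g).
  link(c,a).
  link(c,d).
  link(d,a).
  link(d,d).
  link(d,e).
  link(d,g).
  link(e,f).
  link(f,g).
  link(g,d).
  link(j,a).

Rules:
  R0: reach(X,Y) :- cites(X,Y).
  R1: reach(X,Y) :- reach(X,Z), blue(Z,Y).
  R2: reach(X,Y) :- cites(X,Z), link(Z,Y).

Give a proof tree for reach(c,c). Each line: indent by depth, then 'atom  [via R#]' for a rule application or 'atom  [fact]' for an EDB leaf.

reach(c,c)  [via R1]
  reach(c,d)  [via R0]
    cites(c,d)  [fact]
  blue(d,c)  [fact]

round 1: derive reach(a,e) via R0 from cites(a,e)
round 1: derive reach(c,d) via R0 from cites(c,d)
round 1: derive reach(c,j) via R0 from cites(c,j)
round 1: derive reach(e,d) via R0 from cites(e,d)
round 1: derive reach(e,e) via R0 from cites(e,e)
round 1: derive reach(f,f) via R0 from cites(f,f)
round 1: derive reach(f,j) via R0 from cites(f,j)
round 1: derive reach(g,c) via R0 from cites(g,c)
round 1: derive reach(g,f) via R0 from cites(g,f)
round 1: derive reach(g,g) via R0 from cites(g,g)
round 1: derive reach(g,j) via R0 from cites(g,j)
round 1: derive reach(j,d) via R0 from cites(j,d)
round 1: derive reach(a,f) via R2 from cites(a,e), link(e,f)
round 1: derive reach(c,a) via R2 from cites(c,d), link(d,a)
round 1: derive reach(c,e) via R2 from cites(c,d), link(d,e)
round 1: derive reach(c,g) via R2 from cites(c,d), link(d,g)
round 1: derive reach(e,a) via R2 from cites(e,d), link(d,a)
round 1: derive reach(e,f) via R2 from cites(e,e), link(e,f)
round 1: derive reach(e,g) via R2 from cites(e,d), link(d,g)
round 1: derive reach(f,a) via R2 from cites(f,j), link(j,a)
round 1: derive reach(f,g) via R2 from cites(f,f), link(f,g)
round 1: derive reach(g,a) via R2 from cites(g,c), link(c,a)
round 1: derive reach(g,d) via R2 from cites(g,c), link(c,d)
round 1: derive reach(j,a) via R2 from cites(j,d), link(d,a)
round 1: derive reach(j,e) via R2 from cites(j,d), link(d,e)
round 1: derive reach(j,g) via R2 from cites(j,d), link(d,g)
round 2: derive reach(c,c) via R1 from reach(c,d), blue(d,c)
round 2: derive reach(c,f) via R1 from reach(c,e), blue(e,f)
round 2: derive reach(e,c) via R1 from reach(e,d), blue(d,c)
round 2: derive reach(f,c) via R1 from reach(f,j), blue(j,c)
round 2: derive reach(f,d) via R1 from reach(f,j), blue(j,d)
round 2: derive reach(j,c) via R1 from reach(j,d), blue(d,c)
round 2: derive reach(j,f) via R1 from reach(j,e), blue(e,f)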